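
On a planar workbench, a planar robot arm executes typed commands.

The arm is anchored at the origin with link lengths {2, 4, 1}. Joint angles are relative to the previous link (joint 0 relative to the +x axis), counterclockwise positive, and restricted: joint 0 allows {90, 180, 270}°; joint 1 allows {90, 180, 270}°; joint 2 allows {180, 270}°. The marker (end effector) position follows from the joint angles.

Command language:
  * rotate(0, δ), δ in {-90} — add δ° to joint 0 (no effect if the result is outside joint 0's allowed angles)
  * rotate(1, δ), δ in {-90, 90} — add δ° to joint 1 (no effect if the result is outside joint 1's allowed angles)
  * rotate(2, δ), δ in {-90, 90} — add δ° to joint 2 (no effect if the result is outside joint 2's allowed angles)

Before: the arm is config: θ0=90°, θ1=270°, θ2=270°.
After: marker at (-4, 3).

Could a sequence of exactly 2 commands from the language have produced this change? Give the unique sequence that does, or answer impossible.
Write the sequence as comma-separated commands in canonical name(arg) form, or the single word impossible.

rotate(1, -90), rotate(1, -90)

start: config: θ0=90°, θ1=270°, θ2=270°
t=1 rotate(1, -90) ⇒ config: θ0=90°, θ1=180°, θ2=270°
t=2 rotate(1, -90) ⇒ config: θ0=90°, θ1=90°, θ2=270°
all 25 alternatives checked — unique.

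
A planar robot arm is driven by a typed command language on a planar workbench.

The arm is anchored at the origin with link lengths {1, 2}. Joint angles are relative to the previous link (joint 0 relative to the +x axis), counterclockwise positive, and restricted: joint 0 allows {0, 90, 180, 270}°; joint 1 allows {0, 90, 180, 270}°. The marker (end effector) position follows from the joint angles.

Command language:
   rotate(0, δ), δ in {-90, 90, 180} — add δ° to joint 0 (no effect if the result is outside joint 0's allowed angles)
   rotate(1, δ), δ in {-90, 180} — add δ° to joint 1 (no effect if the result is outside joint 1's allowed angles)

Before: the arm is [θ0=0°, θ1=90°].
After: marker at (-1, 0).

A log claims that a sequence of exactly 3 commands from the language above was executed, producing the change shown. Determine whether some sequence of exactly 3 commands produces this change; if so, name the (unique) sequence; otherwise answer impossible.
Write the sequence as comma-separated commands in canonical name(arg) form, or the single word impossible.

rotate(1, -90), rotate(1, -90), rotate(1, -90)

start: [θ0=0°, θ1=90°]
t=1 rotate(1, -90) ⇒ [θ0=0°, θ1=0°]
t=2 rotate(1, -90) ⇒ [θ0=0°, θ1=270°]
t=3 rotate(1, -90) ⇒ [θ0=0°, θ1=180°]
uniquely the one of 125 3-step routes that fits.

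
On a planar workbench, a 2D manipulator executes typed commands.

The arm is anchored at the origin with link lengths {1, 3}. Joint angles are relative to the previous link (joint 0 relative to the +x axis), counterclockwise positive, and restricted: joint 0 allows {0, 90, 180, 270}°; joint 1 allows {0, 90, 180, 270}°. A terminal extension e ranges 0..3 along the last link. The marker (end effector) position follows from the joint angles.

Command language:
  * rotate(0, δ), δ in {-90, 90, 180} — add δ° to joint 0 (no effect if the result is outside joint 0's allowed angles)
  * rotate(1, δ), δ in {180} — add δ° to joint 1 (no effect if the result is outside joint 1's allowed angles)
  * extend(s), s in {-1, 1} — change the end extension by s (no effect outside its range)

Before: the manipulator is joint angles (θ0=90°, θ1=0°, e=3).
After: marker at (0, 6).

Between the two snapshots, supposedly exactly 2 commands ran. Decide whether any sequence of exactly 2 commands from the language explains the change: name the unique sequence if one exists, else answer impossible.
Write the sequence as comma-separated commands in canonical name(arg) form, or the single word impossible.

key: running extend(-1) before extend(1) would end elsewhere — order is forced
from: joint angles (θ0=90°, θ1=0°, e=3)
step 1 (extend(1)): joint angles (θ0=90°, θ1=0°, e=3)
step 2 (extend(-1)): joint angles (θ0=90°, θ1=0°, e=2)
all 36 alternatives checked — unique.

extend(1), extend(-1)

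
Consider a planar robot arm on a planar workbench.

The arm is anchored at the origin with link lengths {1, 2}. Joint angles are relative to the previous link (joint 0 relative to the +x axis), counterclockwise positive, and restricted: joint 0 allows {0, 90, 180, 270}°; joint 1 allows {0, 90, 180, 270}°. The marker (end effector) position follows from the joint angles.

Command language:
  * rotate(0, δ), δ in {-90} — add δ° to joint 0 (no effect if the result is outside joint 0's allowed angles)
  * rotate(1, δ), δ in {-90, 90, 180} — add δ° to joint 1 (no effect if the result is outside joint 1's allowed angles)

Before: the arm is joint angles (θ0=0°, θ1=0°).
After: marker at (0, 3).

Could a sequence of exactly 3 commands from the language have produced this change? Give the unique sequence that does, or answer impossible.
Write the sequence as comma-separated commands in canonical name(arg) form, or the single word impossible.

t0: joint angles (θ0=0°, θ1=0°)
step 1 (rotate(0, -90)): joint angles (θ0=270°, θ1=0°)
step 2 (rotate(0, -90)): joint angles (θ0=180°, θ1=0°)
step 3 (rotate(0, -90)): joint angles (θ0=90°, θ1=0°)
no other 3-command option fits: unique.

rotate(0, -90), rotate(0, -90), rotate(0, -90)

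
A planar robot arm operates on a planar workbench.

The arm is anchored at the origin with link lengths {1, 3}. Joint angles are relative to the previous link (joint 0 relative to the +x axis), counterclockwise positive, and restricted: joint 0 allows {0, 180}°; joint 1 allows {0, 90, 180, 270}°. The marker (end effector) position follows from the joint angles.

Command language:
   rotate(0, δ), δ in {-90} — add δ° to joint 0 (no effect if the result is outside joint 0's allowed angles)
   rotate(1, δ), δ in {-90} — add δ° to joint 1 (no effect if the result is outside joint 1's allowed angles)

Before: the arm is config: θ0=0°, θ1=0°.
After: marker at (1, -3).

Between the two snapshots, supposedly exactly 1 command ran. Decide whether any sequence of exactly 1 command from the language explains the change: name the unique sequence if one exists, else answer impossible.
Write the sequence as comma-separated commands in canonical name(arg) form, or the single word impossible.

rotate(1, -90)

t0: config: θ0=0°, θ1=0°
t=1 rotate(1, -90) ⇒ config: θ0=0°, θ1=270°
uniquely the one of 2 1-step routes that fits.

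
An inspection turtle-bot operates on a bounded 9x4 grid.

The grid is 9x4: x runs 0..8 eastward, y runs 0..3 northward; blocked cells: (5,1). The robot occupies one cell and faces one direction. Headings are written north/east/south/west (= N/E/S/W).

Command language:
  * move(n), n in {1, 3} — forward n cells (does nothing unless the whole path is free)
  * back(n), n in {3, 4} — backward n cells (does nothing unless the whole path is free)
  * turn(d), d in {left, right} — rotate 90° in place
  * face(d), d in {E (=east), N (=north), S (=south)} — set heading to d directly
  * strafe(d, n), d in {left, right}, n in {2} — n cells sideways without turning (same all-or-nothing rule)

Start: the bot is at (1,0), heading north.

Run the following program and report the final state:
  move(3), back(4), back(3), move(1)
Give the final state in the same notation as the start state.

begin: at (1,0), heading north
t=1 move(3) ⇒ at (1,3), heading north
t=2 back(4) ⇒ at (1,3), heading north
t=3 back(3) ⇒ at (1,0), heading north
t=4 move(1) ⇒ at (1,1), heading north

at (1,1), heading north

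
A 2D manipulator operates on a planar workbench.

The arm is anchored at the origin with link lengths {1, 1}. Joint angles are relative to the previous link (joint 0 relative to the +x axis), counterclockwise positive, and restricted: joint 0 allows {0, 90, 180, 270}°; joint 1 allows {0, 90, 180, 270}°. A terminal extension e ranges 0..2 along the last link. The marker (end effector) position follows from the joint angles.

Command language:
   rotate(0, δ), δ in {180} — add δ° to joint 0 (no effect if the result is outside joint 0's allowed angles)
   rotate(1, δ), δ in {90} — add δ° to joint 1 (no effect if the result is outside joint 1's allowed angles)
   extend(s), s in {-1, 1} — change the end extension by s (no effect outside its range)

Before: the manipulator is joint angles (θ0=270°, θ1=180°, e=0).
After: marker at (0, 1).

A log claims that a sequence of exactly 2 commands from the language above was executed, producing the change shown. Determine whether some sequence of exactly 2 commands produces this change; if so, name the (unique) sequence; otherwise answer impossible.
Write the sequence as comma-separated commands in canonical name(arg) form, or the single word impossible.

extend(-1), extend(1)

key: order matters: swapping extend(-1) and extend(1) lands elsewhere
from: joint angles (θ0=270°, θ1=180°, e=0)
step 1 (extend(-1)): joint angles (θ0=270°, θ1=180°, e=0)
step 2 (extend(1)): joint angles (θ0=270°, θ1=180°, e=1)
no other 2-command option fits: unique.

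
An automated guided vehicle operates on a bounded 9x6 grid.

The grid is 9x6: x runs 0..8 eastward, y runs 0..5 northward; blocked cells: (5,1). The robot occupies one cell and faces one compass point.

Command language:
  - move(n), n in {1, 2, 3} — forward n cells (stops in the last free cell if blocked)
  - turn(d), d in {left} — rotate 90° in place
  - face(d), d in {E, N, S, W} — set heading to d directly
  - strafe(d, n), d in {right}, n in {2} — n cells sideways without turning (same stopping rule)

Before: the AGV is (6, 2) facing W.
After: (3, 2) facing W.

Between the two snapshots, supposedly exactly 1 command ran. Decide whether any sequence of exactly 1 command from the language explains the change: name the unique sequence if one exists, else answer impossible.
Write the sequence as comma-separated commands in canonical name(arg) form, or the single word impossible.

move(3)

key: heading stays W — the single command does not turn
t0: (6, 2) facing W
1. move(3) → (3, 2) facing W
uniquely the one of 9 1-step routes that fits.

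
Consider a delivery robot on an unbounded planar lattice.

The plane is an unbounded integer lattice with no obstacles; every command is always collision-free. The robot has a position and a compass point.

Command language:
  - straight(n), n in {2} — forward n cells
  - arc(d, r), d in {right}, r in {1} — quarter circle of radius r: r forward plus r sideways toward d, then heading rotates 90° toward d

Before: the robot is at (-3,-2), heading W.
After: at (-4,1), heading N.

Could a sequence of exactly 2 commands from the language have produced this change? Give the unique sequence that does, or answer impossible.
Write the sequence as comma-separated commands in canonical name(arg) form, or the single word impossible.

key: order matters: swapping arc(right, 1) and straight(2) lands elsewhere
initial: at (-3,-2), heading W
step 1 (arc(right, 1)): at (-4,-1), heading N
step 2 (straight(2)): at (-4,1), heading N
no other 2-command option fits: unique.

arc(right, 1), straight(2)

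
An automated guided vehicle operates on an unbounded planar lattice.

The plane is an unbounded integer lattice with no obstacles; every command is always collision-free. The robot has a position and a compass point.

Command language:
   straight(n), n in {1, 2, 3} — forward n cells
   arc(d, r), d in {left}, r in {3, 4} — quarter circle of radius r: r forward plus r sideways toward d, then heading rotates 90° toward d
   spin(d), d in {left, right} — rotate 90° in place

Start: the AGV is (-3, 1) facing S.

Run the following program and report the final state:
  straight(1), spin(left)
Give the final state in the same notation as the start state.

(-3, 0) facing E

begin: (-3, 1) facing S
1. straight(1) → (-3, 0) facing S
2. spin(left) → (-3, 0) facing E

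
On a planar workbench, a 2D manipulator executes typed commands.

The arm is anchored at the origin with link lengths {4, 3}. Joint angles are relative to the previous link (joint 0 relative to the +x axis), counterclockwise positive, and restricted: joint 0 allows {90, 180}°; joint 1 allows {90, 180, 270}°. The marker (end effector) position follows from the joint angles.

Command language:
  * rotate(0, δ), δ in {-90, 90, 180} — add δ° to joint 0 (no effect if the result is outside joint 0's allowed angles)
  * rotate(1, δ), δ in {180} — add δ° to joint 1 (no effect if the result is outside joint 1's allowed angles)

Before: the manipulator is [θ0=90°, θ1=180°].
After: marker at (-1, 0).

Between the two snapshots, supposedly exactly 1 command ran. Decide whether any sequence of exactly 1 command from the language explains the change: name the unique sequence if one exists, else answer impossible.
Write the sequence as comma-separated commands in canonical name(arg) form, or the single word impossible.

rotate(0, 90)

initial: [θ0=90°, θ1=180°]
t=1 rotate(0, 90) ⇒ [θ0=180°, θ1=180°]
no other 1-command option fits: unique.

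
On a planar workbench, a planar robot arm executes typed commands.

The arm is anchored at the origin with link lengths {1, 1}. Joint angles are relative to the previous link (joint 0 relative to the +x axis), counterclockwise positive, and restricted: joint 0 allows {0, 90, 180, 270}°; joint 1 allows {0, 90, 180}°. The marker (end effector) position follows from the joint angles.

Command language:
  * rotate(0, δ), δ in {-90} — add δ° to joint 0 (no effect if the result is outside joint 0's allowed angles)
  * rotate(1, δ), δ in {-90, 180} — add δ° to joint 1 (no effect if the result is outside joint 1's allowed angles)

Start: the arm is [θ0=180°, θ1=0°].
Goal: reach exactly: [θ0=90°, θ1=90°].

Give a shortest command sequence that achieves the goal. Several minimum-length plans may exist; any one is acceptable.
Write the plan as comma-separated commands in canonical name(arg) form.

start: [θ0=180°, θ1=0°]
[1] after rotate(0, -90): [θ0=90°, θ1=0°]
[2] after rotate(1, 180): [θ0=90°, θ1=180°]
[3] after rotate(1, -90): [θ0=90°, θ1=90°]
nothing shorter than 3 reaches the goal.

rotate(0, -90), rotate(1, 180), rotate(1, -90)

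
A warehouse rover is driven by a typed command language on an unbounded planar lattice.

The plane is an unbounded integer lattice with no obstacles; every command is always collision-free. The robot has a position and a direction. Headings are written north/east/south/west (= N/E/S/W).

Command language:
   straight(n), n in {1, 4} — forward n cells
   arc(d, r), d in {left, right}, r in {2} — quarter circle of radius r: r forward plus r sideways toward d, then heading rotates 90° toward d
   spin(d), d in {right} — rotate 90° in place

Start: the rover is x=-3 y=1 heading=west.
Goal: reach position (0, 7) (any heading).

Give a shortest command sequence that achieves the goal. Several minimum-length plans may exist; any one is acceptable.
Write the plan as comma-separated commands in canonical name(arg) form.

arc(right, 2), arc(right, 2), straight(1), arc(left, 2)

start: x=-3 y=1 heading=west
t=1 arc(right, 2) ⇒ x=-5 y=3 heading=north
t=2 arc(right, 2) ⇒ x=-3 y=5 heading=east
t=3 straight(1) ⇒ x=-2 y=5 heading=east
t=4 arc(left, 2) ⇒ x=0 y=7 heading=north
minimal: 4 command(s), checked below 4.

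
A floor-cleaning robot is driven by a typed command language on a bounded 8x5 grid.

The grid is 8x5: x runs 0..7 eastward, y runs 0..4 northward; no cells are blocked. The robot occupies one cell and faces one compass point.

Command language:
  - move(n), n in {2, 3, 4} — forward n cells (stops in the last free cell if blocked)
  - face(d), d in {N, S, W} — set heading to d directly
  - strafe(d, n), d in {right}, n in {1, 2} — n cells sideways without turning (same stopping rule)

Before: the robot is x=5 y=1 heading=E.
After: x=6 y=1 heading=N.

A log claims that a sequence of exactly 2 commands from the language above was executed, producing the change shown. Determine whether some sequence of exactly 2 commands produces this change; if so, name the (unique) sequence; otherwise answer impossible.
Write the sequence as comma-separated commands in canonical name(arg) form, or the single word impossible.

key: running strafe(right, 1) before face(N) would end elsewhere — order is forced
t0: x=5 y=1 heading=E
t=1 face(N) ⇒ x=5 y=1 heading=N
t=2 strafe(right, 1) ⇒ x=6 y=1 heading=N
no other 2-command option fits: unique.

face(N), strafe(right, 1)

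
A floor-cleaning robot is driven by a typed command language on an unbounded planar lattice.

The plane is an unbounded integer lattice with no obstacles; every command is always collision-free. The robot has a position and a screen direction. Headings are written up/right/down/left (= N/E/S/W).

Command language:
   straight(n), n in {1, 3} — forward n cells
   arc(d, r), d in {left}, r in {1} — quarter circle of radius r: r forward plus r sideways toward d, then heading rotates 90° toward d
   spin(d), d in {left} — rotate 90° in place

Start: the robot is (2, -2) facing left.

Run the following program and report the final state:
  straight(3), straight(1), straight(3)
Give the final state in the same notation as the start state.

start: (2, -2) facing left
step 1 (straight(3)): (-1, -2) facing left
step 2 (straight(1)): (-2, -2) facing left
step 3 (straight(3)): (-5, -2) facing left

(-5, -2) facing left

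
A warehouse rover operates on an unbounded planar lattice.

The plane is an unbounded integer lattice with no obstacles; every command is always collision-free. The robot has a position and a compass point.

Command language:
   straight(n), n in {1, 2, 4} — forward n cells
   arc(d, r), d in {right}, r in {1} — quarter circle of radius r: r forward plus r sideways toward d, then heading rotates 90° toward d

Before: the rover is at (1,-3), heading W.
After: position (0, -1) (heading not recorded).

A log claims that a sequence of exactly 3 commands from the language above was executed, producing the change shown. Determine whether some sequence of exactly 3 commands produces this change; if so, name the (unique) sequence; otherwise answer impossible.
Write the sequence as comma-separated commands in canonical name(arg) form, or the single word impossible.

straight(1), arc(right, 1), arc(right, 1)

key: order matters: swapping straight(1) and arc(right, 1) lands elsewhere
begin: at (1,-3), heading W
1. straight(1) → at (0,-3), heading W
2. arc(right, 1) → at (-1,-2), heading N
3. arc(right, 1) → at (0,-1), heading E
no other 3-command option fits: unique.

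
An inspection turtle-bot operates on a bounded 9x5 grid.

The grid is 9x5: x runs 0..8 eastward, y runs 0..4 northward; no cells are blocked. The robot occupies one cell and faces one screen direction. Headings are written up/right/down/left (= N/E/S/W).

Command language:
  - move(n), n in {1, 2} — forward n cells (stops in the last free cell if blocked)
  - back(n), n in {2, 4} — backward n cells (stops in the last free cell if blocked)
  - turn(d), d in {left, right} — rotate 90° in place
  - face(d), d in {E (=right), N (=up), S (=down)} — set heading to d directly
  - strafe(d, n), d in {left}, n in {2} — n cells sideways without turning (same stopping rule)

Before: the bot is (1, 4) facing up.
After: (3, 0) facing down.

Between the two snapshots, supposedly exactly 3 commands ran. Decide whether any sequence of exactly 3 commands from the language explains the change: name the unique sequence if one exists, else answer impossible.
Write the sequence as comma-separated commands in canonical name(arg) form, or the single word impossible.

back(4), face(S), strafe(left, 2)

key: running strafe(left, 2) before back(4) would end elsewhere — order is forced
from: (1, 4) facing up
t=1 back(4) ⇒ (1, 0) facing up
t=2 face(S) ⇒ (1, 0) facing down
t=3 strafe(left, 2) ⇒ (3, 0) facing down
all 1000 alternatives checked — unique.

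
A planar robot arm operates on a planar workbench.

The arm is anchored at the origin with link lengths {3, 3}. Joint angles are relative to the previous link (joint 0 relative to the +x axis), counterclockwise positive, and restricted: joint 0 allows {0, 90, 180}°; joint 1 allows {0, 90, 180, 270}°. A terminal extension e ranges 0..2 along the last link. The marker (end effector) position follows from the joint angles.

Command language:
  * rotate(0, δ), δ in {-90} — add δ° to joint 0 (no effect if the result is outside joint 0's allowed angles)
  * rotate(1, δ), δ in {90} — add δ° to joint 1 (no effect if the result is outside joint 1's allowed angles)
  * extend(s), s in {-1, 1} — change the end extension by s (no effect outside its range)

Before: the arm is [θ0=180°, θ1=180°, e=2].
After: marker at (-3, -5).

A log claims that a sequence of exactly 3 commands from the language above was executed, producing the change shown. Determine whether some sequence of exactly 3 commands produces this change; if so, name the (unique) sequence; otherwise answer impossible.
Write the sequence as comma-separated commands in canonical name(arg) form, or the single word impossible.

rotate(1, 90), rotate(1, 90), rotate(1, 90)

begin: [θ0=180°, θ1=180°, e=2]
[1] after rotate(1, 90): [θ0=180°, θ1=270°, e=2]
[2] after rotate(1, 90): [θ0=180°, θ1=0°, e=2]
[3] after rotate(1, 90): [θ0=180°, θ1=90°, e=2]
all 64 alternatives checked — unique.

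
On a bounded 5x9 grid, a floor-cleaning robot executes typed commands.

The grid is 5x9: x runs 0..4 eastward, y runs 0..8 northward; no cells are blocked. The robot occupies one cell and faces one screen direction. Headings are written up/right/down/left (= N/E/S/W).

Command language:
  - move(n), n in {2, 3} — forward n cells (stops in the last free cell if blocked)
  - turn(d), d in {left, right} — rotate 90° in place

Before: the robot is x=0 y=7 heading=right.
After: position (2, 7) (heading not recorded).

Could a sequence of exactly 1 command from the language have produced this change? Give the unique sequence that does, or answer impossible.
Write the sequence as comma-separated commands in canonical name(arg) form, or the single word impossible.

move(2)

t0: x=0 y=7 heading=right
step 1 (move(2)): x=2 y=7 heading=right
uniquely the one of 4 1-step routes that fits.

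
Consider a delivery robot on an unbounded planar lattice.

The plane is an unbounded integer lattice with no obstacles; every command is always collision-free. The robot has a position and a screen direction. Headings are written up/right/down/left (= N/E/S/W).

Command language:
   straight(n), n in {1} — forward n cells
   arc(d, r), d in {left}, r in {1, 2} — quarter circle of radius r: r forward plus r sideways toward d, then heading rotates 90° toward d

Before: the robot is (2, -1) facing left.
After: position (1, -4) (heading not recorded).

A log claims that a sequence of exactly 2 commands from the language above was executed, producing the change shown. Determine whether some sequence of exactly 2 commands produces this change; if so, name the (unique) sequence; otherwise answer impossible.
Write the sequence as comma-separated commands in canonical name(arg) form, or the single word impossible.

key: running arc(left, 1) before arc(left, 2) would end elsewhere — order is forced
begin: (2, -1) facing left
step 1 (arc(left, 2)): (0, -3) facing down
step 2 (arc(left, 1)): (1, -4) facing right
no rival 2-sequence matches.

arc(left, 2), arc(left, 1)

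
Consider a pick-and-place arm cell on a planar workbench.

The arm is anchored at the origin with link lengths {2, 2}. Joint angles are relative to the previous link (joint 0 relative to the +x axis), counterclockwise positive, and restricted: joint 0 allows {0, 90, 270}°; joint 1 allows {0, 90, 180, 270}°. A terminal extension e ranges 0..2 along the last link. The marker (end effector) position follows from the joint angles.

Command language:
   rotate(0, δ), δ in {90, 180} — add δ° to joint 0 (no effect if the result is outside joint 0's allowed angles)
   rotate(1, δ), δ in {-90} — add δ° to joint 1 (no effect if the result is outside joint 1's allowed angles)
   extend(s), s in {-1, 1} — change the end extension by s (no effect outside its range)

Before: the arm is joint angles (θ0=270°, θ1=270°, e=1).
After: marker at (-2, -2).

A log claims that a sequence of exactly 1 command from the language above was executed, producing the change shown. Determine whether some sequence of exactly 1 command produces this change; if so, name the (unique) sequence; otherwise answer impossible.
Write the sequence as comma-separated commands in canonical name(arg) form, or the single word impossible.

begin: joint angles (θ0=270°, θ1=270°, e=1)
t=1 extend(-1) ⇒ joint angles (θ0=270°, θ1=270°, e=0)
no other 1-command option fits: unique.

extend(-1)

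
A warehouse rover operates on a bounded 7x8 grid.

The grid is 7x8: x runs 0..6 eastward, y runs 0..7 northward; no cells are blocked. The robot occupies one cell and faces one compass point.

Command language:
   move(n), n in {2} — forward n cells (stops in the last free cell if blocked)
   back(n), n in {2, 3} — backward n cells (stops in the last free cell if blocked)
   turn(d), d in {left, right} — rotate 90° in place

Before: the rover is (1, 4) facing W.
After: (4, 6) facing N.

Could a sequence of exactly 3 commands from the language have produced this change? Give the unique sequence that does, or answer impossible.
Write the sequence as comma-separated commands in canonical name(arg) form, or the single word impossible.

back(3), turn(right), move(2)

key: position moved to (4,6) AND the heading swung to N — translation plus rotation needed
begin: (1, 4) facing W
[1] after back(3): (4, 4) facing W
[2] after turn(right): (4, 4) facing N
[3] after move(2): (4, 6) facing N
no other 3-command option fits: unique.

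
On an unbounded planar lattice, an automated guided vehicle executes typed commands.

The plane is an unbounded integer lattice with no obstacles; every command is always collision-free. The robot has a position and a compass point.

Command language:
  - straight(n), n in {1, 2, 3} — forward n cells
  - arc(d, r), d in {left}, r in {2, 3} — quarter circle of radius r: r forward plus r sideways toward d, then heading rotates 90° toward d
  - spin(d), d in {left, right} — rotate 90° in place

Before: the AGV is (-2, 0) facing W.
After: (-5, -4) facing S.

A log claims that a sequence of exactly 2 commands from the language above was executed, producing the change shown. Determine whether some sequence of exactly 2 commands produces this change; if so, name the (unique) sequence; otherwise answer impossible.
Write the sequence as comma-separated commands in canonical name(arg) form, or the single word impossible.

key: position moved to (-5,-4) AND the heading swung to S — translation plus rotation needed
initial: (-2, 0) facing W
1. arc(left, 3) → (-5, -3) facing S
2. straight(1) → (-5, -4) facing S
no other 2-command option fits: unique.

arc(left, 3), straight(1)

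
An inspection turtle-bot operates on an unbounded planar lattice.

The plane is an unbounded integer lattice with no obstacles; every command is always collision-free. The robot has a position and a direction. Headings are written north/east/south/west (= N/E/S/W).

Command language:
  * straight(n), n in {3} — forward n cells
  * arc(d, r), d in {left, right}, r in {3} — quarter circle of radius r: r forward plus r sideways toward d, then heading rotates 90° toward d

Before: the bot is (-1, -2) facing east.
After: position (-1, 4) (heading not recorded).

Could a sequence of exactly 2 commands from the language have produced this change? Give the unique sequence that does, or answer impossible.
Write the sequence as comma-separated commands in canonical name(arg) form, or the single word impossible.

begin: (-1, -2) facing east
t=1 arc(left, 3) ⇒ (2, 1) facing north
t=2 arc(left, 3) ⇒ (-1, 4) facing west
no other 2-command option fits: unique.

arc(left, 3), arc(left, 3)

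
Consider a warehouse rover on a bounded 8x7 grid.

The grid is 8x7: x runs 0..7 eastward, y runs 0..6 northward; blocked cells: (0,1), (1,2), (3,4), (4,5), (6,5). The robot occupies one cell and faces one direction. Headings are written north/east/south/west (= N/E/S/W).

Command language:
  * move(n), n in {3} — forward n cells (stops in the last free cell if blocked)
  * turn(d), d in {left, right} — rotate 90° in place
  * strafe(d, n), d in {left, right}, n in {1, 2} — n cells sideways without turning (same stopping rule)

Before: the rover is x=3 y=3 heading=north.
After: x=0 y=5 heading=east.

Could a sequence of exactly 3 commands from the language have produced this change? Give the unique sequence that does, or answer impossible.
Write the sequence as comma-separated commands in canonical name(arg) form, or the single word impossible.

no 3-step route produces this change.

impossible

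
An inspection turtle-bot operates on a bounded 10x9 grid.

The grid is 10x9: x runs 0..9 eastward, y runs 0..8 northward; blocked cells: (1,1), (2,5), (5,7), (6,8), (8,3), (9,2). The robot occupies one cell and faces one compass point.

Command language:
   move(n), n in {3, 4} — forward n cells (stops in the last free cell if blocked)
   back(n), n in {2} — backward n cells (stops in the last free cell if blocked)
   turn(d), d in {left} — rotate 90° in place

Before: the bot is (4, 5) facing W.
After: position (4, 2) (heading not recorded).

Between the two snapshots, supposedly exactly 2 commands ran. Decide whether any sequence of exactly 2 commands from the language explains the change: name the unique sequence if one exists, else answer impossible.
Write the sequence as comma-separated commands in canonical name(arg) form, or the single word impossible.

key: order matters: swapping turn(left) and move(3) lands elsewhere
start: (4, 5) facing W
step 1 (turn(left)): (4, 5) facing S
step 2 (move(3)): (4, 2) facing S
no other 2-command option fits: unique.

turn(left), move(3)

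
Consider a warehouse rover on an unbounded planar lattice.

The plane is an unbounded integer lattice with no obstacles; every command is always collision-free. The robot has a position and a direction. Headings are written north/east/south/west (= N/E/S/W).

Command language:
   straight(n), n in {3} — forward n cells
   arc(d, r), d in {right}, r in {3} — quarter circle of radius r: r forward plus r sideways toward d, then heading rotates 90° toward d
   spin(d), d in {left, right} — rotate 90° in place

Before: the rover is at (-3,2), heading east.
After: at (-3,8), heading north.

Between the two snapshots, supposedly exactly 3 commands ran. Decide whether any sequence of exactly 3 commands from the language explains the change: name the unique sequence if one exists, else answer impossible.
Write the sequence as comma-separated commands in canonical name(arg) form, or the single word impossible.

key: running straight(3) before spin(left) would end elsewhere — order is forced
begin: at (-3,2), heading east
t=1 spin(left) ⇒ at (-3,2), heading north
t=2 straight(3) ⇒ at (-3,5), heading north
t=3 straight(3) ⇒ at (-3,8), heading north
no other 3-command option fits: unique.

spin(left), straight(3), straight(3)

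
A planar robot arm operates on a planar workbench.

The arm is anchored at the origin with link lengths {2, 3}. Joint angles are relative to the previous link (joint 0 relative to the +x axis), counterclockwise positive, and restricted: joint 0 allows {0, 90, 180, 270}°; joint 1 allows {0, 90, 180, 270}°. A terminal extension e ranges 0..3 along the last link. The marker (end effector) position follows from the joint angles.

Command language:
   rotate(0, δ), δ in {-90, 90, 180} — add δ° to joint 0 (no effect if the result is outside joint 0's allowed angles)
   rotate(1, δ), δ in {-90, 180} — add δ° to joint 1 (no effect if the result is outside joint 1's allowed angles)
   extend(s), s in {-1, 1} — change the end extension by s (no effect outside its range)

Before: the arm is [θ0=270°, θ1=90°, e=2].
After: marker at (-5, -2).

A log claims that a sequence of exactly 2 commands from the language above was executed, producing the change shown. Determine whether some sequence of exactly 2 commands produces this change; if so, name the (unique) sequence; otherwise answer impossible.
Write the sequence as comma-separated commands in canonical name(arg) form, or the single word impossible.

begin: [θ0=270°, θ1=90°, e=2]
1. rotate(1, -90) → [θ0=270°, θ1=0°, e=2]
2. rotate(1, -90) → [θ0=270°, θ1=270°, e=2]
all 49 alternatives checked — unique.

rotate(1, -90), rotate(1, -90)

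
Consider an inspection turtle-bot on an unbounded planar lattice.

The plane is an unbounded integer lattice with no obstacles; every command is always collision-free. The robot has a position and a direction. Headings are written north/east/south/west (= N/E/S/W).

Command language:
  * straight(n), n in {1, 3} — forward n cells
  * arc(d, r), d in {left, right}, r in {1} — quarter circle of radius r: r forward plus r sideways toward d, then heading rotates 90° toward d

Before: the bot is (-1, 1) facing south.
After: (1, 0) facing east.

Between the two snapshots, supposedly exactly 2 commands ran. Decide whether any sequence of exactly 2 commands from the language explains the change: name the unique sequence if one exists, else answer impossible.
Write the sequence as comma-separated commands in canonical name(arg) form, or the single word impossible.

key: position moved to (1,0) AND the heading swung to E — translation plus rotation needed
t0: (-1, 1) facing south
[1] after arc(left, 1): (0, 0) facing east
[2] after straight(1): (1, 0) facing east
no other 2-command option fits: unique.

arc(left, 1), straight(1)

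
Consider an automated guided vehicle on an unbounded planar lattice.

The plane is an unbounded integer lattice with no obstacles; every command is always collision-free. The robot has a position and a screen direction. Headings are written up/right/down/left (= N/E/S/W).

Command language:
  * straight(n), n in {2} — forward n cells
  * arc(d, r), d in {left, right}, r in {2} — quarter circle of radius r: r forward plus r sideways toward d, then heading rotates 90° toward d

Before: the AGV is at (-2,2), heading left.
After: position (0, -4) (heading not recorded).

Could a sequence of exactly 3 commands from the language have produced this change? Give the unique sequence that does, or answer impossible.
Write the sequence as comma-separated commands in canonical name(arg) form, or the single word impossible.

arc(left, 2), arc(left, 2), arc(right, 2)

key: order matters: swapping arc(left, 2) and arc(right, 2) lands elsewhere
start: at (-2,2), heading left
1. arc(left, 2) → at (-4,0), heading down
2. arc(left, 2) → at (-2,-2), heading right
3. arc(right, 2) → at (0,-4), heading down
no rival 3-sequence matches.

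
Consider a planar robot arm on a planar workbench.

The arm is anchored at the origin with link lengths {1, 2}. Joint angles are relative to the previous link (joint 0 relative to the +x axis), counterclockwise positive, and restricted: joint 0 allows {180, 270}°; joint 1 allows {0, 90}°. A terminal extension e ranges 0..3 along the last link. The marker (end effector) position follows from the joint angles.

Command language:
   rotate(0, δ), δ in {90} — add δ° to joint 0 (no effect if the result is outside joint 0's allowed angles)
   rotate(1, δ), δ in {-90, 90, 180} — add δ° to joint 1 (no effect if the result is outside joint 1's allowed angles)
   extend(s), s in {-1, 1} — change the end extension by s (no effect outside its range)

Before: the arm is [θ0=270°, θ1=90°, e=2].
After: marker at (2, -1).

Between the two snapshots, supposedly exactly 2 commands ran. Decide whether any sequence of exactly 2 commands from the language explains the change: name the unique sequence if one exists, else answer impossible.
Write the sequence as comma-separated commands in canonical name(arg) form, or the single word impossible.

from: [θ0=270°, θ1=90°, e=2]
1. extend(-1) → [θ0=270°, θ1=90°, e=1]
2. extend(-1) → [θ0=270°, θ1=90°, e=0]
no rival 2-sequence matches.

extend(-1), extend(-1)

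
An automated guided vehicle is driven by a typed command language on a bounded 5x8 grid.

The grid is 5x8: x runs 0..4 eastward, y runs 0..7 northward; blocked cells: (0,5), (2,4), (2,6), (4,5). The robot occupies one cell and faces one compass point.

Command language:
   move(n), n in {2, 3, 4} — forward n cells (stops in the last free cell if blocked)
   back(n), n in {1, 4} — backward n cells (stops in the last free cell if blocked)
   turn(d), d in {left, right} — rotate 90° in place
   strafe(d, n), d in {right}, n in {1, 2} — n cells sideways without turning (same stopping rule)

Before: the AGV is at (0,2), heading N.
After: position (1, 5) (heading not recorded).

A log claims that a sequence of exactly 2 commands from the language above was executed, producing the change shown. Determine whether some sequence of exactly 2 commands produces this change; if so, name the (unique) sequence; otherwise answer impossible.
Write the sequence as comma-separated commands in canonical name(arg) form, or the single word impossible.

strafe(right, 1), move(3)

key: running move(3) before strafe(right, 1) would end elsewhere — order is forced
initial: at (0,2), heading N
1. strafe(right, 1) → at (1,2), heading N
2. move(3) → at (1,5), heading N
no other 2-command option fits: unique.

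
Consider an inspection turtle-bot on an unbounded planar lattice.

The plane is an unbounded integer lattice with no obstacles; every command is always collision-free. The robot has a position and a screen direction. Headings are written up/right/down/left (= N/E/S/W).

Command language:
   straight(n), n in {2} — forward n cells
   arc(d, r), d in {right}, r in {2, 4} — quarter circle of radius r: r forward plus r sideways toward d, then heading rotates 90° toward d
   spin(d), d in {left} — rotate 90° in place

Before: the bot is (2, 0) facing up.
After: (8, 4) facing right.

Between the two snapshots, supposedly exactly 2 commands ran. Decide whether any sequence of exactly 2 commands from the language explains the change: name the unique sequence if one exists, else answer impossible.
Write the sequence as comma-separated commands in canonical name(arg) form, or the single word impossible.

arc(right, 4), straight(2)

key: cell and facing (now E) both changed — the 2 commands mix motion and turning
t0: (2, 0) facing up
step 1 (arc(right, 4)): (6, 4) facing right
step 2 (straight(2)): (8, 4) facing right
all 16 alternatives checked — unique.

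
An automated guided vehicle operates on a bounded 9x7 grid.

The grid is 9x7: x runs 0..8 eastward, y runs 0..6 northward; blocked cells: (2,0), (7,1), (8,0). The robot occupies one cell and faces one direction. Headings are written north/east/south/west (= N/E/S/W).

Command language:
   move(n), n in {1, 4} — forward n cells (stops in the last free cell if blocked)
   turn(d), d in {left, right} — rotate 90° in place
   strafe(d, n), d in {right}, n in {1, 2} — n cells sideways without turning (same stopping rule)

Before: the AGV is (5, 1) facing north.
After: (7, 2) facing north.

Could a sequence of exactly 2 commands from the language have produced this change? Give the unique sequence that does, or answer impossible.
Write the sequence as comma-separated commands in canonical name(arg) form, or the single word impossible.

key: still facing N at the end — nothing in the sequence rotates
start: (5, 1) facing north
1. move(1) → (5, 2) facing north
2. strafe(right, 2) → (7, 2) facing north
uniquely the one of 36 2-step routes that fits.

move(1), strafe(right, 2)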